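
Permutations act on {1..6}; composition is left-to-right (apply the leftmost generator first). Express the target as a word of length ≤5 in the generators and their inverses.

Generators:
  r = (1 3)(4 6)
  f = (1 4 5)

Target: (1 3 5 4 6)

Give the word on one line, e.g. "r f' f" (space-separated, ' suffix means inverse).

  after r': (1 3)(4 6)
  after f: (1 3 4 6 5)
  after f: (1 3 5 4 6)

r' f f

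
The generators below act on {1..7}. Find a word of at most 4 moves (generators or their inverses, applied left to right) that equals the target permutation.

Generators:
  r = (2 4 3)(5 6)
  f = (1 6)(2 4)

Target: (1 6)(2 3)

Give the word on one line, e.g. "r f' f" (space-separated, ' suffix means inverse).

  after r: (2 4 3)(5 6)
  after r: (2 3 4)
  after f: (1 6)(2 3)

r r f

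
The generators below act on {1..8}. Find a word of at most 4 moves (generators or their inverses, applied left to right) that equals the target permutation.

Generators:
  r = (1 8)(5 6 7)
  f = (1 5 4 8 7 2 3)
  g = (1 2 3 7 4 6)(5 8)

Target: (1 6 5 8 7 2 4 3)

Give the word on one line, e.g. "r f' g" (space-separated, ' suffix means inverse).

f g r' g'

  after f: (1 5 4 8 7 2 3)
  after g: (1 8 4 5 6)(2 7 3)
  after r': (2 6 8 4 7 3)
  after g': (1 6 5 8 7 2 4 3)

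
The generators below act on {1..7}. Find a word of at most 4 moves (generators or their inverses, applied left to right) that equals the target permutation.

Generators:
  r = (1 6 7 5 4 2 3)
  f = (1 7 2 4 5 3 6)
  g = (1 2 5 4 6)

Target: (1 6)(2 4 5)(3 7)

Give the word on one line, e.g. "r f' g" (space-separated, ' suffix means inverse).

  after f': (1 6 3 5 4 2 7)
  after r': (2 6)(3 7)
  after g': (1 6)(2 4 5)(3 7)

f' r' g'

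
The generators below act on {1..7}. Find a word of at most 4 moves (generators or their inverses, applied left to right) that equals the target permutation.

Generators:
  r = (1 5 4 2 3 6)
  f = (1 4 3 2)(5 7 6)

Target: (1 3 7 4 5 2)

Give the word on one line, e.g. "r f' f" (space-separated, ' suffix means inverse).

  after f': (1 2 3 4)(5 6 7)
  after r': (1 4 6 7)(3 5)
  after f: (1 3 7 4 5 2)

f' r' f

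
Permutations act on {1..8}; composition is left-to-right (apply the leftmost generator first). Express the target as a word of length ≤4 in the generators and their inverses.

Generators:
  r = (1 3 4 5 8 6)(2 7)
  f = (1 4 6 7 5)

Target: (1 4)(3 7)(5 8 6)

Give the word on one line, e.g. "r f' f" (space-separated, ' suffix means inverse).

  after f: (1 4 6 7 5)
  after r': (1 3)(2 7 4 8 5 6)
  after r': (3 6 7)(4 5 8)
  after f: (1 4)(3 7)(5 8 6)

f r' r' f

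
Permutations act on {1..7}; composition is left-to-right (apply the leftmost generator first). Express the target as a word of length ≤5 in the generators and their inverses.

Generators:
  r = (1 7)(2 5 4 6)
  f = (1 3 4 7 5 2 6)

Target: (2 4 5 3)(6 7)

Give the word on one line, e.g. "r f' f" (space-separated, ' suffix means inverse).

f' r' f r'

  after f': (1 6 2 5 7 4 3)
  after r': (1 4 3 7 5)
  after f: (1 7 2 6)(3 5)
  after r': (2 4 5 3)(6 7)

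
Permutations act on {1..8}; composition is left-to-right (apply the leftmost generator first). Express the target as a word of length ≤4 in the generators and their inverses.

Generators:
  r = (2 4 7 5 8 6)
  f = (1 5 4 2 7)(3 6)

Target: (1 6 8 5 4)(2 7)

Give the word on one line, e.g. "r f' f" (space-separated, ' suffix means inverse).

f' f' r'

  after f': (1 7 2 4 5)(3 6)
  after f': (1 2 5 7 4)
  after r': (1 6 8 5 4)(2 7)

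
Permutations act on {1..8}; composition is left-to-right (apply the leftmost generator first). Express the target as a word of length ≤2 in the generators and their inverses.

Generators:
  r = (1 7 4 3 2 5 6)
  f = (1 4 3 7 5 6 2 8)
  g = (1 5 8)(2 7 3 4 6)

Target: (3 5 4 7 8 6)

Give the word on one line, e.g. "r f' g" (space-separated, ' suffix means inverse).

  after g': (1 8 5)(2 6 4 3 7)
  after f: (3 5 4 7 8 6)

g' f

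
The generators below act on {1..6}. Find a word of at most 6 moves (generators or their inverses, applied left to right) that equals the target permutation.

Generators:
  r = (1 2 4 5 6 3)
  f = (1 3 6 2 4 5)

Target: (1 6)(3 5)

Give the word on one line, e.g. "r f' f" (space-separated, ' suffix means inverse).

  after r': (1 3 6 5 4 2)
  after f': (2 5)(4 6)
  after r': (1 3 6 2 4 5)
  after r': (1 6)(3 5)

r' f' r' r'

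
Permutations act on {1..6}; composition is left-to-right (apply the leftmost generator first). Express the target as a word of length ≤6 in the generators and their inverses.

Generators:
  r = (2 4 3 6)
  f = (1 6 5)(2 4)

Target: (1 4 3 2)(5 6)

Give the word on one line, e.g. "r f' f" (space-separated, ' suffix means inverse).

r' f r f

  after r': (2 6 3 4)
  after f: (1 6 3 2 5)
  after r: (1 2 5)(3 4)
  after f: (1 4 3 2)(5 6)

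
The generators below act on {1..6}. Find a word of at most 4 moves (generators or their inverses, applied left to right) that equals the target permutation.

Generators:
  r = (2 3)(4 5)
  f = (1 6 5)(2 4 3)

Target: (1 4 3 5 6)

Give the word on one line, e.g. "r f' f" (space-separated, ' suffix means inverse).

  after f': (1 5 6)(2 3 4)
  after r: (1 4 3 5 6)

f' r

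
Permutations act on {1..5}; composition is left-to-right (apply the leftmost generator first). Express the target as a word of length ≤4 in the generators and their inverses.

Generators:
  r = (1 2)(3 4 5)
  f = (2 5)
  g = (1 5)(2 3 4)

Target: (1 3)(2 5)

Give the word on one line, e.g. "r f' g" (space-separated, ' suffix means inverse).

  after r': (1 2)(3 5 4)
  after g: (1 3)(2 5)

r' g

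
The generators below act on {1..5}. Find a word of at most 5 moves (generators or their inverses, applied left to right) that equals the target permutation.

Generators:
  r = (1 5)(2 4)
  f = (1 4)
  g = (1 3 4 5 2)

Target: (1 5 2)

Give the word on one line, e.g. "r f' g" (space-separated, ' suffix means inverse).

  after g': (1 2 5 4 3)
  after f: (1 2 5)(3 4)
  after g': (1 5 2 4)
  after f: (1 5 2)

g' f g' f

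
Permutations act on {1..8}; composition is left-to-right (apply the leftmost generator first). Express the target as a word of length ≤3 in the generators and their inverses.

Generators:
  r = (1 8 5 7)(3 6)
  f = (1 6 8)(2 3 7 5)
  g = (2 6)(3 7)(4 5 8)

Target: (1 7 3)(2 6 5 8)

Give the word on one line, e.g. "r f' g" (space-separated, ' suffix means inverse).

r f r'

  after r: (1 8 5 7)(3 6)
  after f: (2 3 8)(6 7)
  after r': (1 7 3)(2 6 5 8)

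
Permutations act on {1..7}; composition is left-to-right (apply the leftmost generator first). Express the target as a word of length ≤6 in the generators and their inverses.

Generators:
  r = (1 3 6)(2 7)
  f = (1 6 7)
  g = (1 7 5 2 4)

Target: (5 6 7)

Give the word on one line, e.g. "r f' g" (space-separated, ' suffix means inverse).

g' f f g

  after g': (1 4 2 5 7)
  after f: (1 4 2 5)(6 7)
  after f: (1 4 2 5 6)
  after g: (5 6 7)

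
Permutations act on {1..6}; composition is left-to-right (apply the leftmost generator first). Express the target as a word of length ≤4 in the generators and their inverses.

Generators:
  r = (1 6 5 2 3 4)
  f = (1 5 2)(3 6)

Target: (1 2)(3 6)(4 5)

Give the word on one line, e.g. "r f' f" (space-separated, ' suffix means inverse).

  after r': (1 4 3 2 5 6)
  after r': (1 3 5)(2 6 4)
  after r': (1 2)(3 6)(4 5)

r' r' r'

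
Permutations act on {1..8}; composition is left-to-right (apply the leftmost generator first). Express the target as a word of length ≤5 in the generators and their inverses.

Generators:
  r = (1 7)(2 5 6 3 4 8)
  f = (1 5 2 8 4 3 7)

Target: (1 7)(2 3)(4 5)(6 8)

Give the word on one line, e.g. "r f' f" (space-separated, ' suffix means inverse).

r' r' r'

  after r': (1 7)(2 8 4 3 6 5)
  after r': (2 4 6)(3 5 8)
  after r': (1 7)(2 3)(4 5)(6 8)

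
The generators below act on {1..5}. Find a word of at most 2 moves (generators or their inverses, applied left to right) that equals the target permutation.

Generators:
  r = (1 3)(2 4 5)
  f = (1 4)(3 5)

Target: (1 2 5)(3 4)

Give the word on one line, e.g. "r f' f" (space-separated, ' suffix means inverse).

f r'

  after f: (1 4)(3 5)
  after r': (1 2 5)(3 4)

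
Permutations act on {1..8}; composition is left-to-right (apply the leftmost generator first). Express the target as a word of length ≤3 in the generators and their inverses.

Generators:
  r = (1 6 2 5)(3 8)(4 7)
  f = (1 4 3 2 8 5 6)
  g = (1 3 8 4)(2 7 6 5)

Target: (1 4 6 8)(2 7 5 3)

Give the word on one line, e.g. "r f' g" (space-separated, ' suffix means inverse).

  after g: (1 3 8 4)(2 7 6 5)
  after f': (1 4 6 8)(2 7 5 3)

g f'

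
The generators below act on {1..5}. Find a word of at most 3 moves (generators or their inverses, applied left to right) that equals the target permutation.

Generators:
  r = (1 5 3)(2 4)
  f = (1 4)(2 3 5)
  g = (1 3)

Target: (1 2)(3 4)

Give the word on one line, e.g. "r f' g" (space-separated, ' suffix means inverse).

f' r'

  after f': (1 4)(2 5 3)
  after r': (1 2)(3 4)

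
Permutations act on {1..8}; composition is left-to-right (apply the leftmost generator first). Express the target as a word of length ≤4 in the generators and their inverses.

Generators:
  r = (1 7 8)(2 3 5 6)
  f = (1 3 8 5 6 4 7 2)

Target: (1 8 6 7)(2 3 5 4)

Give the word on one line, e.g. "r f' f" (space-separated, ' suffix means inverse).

f f

  after f: (1 3 8 5 6 4 7 2)
  after f: (1 8 6 7)(2 3 5 4)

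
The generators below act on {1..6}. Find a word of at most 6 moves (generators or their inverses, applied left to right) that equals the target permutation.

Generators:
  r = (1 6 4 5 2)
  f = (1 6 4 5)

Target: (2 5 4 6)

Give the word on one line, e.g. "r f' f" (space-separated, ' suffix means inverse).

  after r': (1 2 5 4 6)
  after r': (1 5 6 2 4)
  after f': (1 4 5)(2 6)
  after f': (1 6 2)
  after f': (2 5 4 6)

r' r' f' f' f'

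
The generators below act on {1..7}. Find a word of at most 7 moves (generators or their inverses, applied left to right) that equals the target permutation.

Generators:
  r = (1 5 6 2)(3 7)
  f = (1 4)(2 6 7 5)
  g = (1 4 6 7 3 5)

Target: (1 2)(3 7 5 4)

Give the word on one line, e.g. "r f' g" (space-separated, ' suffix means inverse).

g r f r' g'

  after g: (1 4 6 7 3 5)
  after r: (1 4 2)(3 6)
  after f: (2 4 6 3 7 5)
  after r': (1 2 4 5 6 7)
  after g': (1 2)(3 7 5 4)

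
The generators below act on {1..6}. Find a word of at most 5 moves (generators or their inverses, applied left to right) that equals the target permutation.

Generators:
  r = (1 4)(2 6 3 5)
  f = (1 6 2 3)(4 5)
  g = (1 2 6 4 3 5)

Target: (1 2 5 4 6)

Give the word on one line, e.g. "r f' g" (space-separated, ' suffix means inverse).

f' r' r'

  after f': (1 3 2 6)(4 5)
  after r': (1 6 4 3 5)
  after r': (1 2 5 4 6)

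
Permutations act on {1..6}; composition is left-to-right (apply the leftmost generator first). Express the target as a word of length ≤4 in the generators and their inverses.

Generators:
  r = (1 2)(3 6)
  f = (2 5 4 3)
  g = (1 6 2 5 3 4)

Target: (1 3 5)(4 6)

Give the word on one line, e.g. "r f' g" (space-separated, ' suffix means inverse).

f' g' g'

  after f': (2 3 4 5)
  after g': (1 4 2 5 6)
  after g': (1 3 5)(4 6)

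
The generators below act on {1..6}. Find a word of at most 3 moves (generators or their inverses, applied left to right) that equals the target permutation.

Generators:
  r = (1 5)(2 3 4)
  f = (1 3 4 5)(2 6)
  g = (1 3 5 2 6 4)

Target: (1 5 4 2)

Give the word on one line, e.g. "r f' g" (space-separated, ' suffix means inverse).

g' f

  after g': (1 4 6 2 5 3)
  after f: (1 5 4 2)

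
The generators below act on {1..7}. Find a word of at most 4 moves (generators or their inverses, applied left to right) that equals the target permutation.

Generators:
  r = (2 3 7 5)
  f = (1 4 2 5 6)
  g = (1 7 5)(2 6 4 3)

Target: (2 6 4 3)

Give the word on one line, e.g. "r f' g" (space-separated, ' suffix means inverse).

  after g': (1 5 7)(2 3 4 6)
  after g': (1 7 5)(2 4)(3 6)
  after g': (2 6 4 3)

g' g' g'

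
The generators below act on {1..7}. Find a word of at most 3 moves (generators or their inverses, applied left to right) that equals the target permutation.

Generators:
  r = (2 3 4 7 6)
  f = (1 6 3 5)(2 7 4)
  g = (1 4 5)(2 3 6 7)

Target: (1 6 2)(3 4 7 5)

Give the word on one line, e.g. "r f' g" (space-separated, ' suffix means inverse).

  after f': (1 5 3 6)(2 4 7)
  after g: (2 5 6 4)(3 7)
  after f: (1 6 2)(3 4 7 5)

f' g f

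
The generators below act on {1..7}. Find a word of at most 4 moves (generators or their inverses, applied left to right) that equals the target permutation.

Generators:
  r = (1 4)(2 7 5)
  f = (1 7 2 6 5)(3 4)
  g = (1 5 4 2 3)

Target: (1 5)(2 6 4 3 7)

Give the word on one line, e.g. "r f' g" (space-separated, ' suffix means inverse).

  after r: (1 4)(2 7 5)
  after f': (1 3 4 5 7 6 2)
  after g: (2 5 7 6 3)
  after f': (1 5)(2 6 4 3 7)

r f' g f'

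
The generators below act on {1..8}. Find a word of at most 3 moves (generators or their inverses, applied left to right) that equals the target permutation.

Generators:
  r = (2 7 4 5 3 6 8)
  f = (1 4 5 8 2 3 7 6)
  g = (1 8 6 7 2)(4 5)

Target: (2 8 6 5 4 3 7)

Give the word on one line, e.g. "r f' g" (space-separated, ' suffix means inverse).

g r g

  after g: (1 8 6 7 2)(4 5)
  after r: (1 2)(3 6 4)
  after g: (2 8 6 5 4 3 7)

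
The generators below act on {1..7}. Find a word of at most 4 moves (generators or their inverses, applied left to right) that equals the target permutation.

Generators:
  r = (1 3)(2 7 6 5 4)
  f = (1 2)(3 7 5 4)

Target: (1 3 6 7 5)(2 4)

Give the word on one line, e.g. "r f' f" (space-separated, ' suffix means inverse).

  after f: (1 2)(3 7 5 4)
  after r: (1 7 4)(2 3 6 5)
  after f': (1 3 6 7 5)(2 4)

f r f'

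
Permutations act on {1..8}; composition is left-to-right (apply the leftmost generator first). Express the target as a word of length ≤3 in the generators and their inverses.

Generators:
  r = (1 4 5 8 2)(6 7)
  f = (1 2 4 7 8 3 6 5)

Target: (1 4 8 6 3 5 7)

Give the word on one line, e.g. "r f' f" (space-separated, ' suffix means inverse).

  after f': (1 5 6 3 8 7 4 2)
  after r': (1 4 8 6 3 5 7)

f' r'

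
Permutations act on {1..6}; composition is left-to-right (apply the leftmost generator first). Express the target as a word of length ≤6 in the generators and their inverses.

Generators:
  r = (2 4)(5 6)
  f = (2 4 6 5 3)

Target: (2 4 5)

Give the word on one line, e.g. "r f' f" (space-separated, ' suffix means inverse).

f' r f f

  after f': (2 3 5 6 4)
  after r: (2 3 6)
  after f: (3 5)(4 6)
  after f: (2 4 5)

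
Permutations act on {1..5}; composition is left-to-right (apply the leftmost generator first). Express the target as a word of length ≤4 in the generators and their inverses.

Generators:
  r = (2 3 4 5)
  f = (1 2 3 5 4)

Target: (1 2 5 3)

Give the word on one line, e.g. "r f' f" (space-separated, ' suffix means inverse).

  after r': (2 5 4 3)
  after f': (1 4 2 3)
  after r: (1 5 2 4 3)
  after r: (1 2 5 3)

r' f' r r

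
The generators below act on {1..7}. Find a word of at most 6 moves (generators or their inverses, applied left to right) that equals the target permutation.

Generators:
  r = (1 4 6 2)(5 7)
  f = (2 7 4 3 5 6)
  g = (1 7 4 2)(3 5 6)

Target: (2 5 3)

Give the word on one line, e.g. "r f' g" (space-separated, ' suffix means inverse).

g f r' f' f'

  after g: (1 7 4 2)(3 5 6)
  after f: (1 4 7 3 6 5 2)
  after r': (3 4 5 6 7)
  after f': (2 6)(3 7 4)
  after f': (2 5 3)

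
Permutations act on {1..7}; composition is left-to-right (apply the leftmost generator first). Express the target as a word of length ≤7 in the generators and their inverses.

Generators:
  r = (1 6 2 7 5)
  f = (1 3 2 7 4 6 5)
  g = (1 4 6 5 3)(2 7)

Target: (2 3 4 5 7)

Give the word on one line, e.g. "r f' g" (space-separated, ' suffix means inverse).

  after g': (1 3 5 6 4)(2 7)
  after r: (1 3)(2 5)(4 6)
  after r: (1 3 6 4 2)(5 7)
  after g': (1 5 2 3 4 7 6)
  after r: (2 3 4 5 7)

g' r r g' r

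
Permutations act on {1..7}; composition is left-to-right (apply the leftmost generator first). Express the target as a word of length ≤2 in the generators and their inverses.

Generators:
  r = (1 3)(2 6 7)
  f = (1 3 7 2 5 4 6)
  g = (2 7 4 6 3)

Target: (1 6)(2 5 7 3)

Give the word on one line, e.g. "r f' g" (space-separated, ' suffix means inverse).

  after f: (1 3 7 2 5 4 6)
  after g': (1 6)(2 5 7 3)

f g'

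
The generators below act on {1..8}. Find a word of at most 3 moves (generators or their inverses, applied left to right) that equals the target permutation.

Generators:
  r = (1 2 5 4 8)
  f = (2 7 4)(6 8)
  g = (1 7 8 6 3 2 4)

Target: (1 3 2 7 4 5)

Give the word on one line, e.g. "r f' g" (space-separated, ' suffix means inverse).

r' f' g

  after r': (1 8 4 5 2)
  after f': (1 6 8 7 2)(4 5)
  after g: (1 3 2 7 4 5)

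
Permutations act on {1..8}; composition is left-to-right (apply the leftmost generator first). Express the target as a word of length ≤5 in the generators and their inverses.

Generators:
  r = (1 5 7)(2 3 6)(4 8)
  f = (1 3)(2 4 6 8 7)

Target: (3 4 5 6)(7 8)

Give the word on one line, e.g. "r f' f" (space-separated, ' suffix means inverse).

f r' f' r

  after f: (1 3)(2 4 6 8 7)
  after r': (1 2 8 5)(3 7 6 4)
  after f': (1 7 4)(2 6)(3 8 5)
  after r: (3 4 5 6)(7 8)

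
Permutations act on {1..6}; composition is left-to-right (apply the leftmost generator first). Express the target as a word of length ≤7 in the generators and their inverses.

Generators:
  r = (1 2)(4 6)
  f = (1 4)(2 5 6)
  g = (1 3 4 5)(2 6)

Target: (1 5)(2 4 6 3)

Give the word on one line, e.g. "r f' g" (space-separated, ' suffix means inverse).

  after f': (1 4)(2 6 5)
  after r': (1 6 5)(2 4)
  after g': (1 2 3)(4 6)
  after g': (1 6 3 5 4 2)
  after f': (1 5)(2 4 6 3)

f' r' g' g' f'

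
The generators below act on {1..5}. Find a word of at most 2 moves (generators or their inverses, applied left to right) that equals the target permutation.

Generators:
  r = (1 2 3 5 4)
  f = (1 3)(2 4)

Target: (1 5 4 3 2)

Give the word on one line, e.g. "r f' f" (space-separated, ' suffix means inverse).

  after f: (1 3)(2 4)
  after r: (1 5 4 3 2)

f r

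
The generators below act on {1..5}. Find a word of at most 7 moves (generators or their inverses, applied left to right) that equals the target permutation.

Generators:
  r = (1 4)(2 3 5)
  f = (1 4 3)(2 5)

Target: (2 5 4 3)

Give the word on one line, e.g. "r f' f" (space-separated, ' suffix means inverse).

  after f': (1 3 4)(2 5)
  after f': (1 4 3)
  after f': (2 5)
  after r: (1 4)(3 5)
  after f': (2 5 4 3)

f' f' f' r f'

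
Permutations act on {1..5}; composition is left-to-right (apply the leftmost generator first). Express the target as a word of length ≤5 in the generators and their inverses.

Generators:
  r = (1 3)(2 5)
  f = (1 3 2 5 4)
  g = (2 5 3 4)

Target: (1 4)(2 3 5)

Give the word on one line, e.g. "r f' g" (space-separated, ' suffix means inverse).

f' g' f' f'

  after f': (1 4 5 2 3)
  after g': (1 3)(2 5 4)
  after f': (3 4)
  after f': (1 4)(2 3 5)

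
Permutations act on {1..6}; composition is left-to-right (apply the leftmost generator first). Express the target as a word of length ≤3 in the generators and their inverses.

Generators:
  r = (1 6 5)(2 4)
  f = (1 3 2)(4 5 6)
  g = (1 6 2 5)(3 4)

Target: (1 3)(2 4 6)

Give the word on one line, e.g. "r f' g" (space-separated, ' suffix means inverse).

  after f': (1 2 3)(4 6 5)
  after r': (1 4)(2 3 5)
  after g: (1 3)(2 4 6)

f' r' g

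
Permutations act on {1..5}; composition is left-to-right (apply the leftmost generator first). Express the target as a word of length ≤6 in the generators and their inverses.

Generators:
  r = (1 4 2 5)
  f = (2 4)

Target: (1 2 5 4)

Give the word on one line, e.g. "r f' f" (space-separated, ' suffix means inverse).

  after f: (2 4)
  after r': (1 5 2)
  after f': (1 5 4 2)
  after f': (1 5 2)
  after r': (1 2 5 4)

f r' f' f' r'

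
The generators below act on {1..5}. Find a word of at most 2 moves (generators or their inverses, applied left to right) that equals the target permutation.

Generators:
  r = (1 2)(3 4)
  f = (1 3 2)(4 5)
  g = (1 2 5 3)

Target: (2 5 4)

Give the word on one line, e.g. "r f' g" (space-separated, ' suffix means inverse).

  after f': (1 2 3)(4 5)
  after g': (2 5 4)

f' g'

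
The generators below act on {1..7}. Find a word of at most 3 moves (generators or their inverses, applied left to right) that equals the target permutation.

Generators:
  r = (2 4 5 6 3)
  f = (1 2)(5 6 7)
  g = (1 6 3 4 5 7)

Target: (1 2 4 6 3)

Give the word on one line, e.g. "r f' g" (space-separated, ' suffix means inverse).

  after r': (2 3 6 5 4)
  after f: (1 2 3 7 5 4)
  after g: (1 2 4 6 3)

r' f g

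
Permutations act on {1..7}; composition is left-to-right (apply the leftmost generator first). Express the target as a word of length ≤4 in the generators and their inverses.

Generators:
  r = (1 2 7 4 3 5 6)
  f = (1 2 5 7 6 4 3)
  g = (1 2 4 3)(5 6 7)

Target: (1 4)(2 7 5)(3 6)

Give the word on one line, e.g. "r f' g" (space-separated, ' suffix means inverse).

f g' g' f'

  after f: (1 2 5 7 6 4 3)
  after g': (2 7 5 6)
  after g': (1 3 4 2 6)
  after f': (1 4)(2 7 5)(3 6)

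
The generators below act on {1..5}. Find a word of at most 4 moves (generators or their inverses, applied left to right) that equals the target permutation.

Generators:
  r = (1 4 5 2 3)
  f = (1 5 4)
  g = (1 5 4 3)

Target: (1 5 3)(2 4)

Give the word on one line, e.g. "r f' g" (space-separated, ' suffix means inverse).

r' f r g

  after r': (1 3 2 5 4)
  after f: (1 3 2 4 5)
  after r: (2 5 4)
  after g: (1 5 3)(2 4)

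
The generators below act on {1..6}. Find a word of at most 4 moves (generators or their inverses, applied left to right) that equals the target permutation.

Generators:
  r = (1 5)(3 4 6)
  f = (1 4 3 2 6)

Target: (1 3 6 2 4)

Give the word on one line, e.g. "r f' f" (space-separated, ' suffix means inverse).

f' r' r'

  after f': (1 6 2 3 4)
  after r': (1 4 5)(2 6)
  after r': (1 3 6 2 4)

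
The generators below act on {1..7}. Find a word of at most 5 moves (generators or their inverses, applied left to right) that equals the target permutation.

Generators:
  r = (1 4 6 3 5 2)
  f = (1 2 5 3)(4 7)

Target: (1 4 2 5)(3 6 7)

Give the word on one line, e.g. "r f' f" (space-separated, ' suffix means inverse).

  after f: (1 2 5 3)(4 7)
  after r': (1 5 6 4 7)(2 3)
  after f: (1 3 5 6 7 2)
  after r': (1 6 7 5 4)
  after r': (1 4 2 5)(3 6 7)

f r' f r' r'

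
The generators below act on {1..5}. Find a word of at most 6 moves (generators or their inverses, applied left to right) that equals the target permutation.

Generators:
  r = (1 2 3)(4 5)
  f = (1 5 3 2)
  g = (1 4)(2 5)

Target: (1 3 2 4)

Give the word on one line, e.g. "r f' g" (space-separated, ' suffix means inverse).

f' g' f' r'

  after f': (1 2 3 5)
  after g': (1 5 4)(2 3)
  after f': (2 5 4)
  after r': (1 3 2 4)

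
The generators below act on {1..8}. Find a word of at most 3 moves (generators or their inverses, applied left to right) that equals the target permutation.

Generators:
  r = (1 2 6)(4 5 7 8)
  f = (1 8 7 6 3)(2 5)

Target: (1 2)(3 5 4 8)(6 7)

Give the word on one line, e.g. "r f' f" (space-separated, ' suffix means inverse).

f' f' r'

  after f': (1 3 6 7 8)(2 5)
  after f': (1 6 8 3 7)
  after r': (1 2)(3 5 4 8)(6 7)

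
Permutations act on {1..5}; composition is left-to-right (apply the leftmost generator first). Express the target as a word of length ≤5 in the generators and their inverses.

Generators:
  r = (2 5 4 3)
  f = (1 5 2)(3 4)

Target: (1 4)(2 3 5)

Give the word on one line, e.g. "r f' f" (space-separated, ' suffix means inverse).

  after f': (1 2 5)(3 4)
  after r': (1 3 5)
  after r': (1 4 5)(2 3)
  after f: (1 3)(2 4)
  after f: (1 4)(2 3 5)

f' r' r' f f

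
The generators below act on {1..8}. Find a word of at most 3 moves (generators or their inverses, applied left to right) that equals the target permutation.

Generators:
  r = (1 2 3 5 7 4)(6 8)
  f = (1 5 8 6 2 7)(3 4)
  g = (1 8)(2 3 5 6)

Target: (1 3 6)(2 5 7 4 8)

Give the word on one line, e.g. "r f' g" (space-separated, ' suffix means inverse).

r g

  after r: (1 2 3 5 7 4)(6 8)
  after g: (1 3 6)(2 5 7 4 8)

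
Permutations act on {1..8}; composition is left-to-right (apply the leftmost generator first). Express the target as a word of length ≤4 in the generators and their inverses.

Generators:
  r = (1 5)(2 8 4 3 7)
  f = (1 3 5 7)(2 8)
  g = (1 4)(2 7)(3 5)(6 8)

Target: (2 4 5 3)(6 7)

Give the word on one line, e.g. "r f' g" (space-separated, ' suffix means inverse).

  after g': (1 4)(2 7)(3 5)(6 8)
  after f: (1 4 3 7 8 6 2)
  after g: (2 4 5 3)(6 7)

g' f g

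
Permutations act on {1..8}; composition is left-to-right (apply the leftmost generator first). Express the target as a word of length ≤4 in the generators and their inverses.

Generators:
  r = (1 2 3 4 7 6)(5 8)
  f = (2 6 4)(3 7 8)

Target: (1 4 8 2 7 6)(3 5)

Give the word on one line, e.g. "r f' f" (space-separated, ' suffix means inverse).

f' r' f

  after f': (2 4 6)(3 8 7)
  after r': (1 6)(2 3 5 8 4 7)
  after f: (1 4 8 2 7 6)(3 5)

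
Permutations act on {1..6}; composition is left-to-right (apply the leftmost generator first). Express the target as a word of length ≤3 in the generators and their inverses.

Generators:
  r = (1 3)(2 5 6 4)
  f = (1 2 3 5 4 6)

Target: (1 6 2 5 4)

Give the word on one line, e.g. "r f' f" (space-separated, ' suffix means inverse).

  after f': (1 6 4 5 3 2)
  after f': (1 4 3)(2 6 5)
  after r': (1 6 2 5 4)

f' f' r'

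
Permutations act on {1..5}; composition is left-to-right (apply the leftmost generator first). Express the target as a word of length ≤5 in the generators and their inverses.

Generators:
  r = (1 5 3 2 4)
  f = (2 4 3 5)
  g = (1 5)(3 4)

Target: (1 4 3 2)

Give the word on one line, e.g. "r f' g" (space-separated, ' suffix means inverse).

g f' g'

  after g: (1 5)(3 4)
  after f': (1 3 2 5)
  after g': (1 4 3 2)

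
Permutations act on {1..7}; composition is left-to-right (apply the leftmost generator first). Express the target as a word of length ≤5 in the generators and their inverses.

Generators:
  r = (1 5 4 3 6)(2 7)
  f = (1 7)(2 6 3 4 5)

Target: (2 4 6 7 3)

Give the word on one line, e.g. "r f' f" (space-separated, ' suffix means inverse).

  after r': (1 6 3 4 5)(2 7)
  after f': (1 2)(5 7)
  after r: (1 7 4 3 6)(2 5)
  after f': (2 4 6 7 3)

r' f' r f'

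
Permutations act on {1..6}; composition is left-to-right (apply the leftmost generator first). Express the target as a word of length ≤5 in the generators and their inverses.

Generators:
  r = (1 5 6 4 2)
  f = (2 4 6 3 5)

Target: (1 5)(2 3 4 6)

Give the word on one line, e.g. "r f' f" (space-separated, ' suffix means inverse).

f r' f r' r'

  after f: (2 4 6 3 5)
  after r': (1 2 6 3)(4 5)
  after f: (1 4 2 3)(5 6)
  after r': (1 6)(2 3)
  after r': (1 5)(2 3 4 6)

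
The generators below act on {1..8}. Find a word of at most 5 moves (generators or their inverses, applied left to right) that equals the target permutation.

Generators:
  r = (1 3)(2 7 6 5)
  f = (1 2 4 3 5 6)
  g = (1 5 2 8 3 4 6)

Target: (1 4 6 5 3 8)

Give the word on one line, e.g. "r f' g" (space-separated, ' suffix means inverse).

g f g'

  after g: (1 5 2 8 3 4 6)
  after f: (1 6 2 8 5 4)
  after g': (1 4 6 5 3 8)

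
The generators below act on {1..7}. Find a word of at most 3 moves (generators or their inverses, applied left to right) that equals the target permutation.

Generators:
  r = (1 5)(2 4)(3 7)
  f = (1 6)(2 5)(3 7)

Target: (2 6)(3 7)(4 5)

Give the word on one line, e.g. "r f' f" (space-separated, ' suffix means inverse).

  after f': (1 6)(2 5)(3 7)
  after r: (1 6 5 4 2)
  after f': (2 6)(3 7)(4 5)

f' r f'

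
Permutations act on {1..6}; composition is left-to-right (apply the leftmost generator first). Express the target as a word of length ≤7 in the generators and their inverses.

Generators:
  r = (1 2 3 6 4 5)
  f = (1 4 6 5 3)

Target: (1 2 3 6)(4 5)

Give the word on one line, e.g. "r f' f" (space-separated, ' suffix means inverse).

r' f r' f f

  after r': (1 5 4 6 3 2)
  after f: (1 3 2 4 5 6)
  after r': (1 2 6 5 3)
  after f: (1 2 5)(3 4 6)
  after f: (1 2 3 6)(4 5)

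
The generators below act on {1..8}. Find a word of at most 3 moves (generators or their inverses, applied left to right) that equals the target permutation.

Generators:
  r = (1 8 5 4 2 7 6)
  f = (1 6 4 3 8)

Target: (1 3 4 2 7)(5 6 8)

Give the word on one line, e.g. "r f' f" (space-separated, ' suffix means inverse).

  after r: (1 8 5 4 2 7 6)
  after f': (1 3 4 2 7)(5 6 8)

r f'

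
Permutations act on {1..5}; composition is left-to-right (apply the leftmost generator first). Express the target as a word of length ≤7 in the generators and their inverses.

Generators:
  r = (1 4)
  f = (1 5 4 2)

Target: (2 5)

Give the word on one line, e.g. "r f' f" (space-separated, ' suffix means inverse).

  after f': (1 2 4 5)
  after r: (1 2)(4 5)
  after f: (2 5)
  after r: (1 4)(2 5)
  after r: (2 5)

f' r f r r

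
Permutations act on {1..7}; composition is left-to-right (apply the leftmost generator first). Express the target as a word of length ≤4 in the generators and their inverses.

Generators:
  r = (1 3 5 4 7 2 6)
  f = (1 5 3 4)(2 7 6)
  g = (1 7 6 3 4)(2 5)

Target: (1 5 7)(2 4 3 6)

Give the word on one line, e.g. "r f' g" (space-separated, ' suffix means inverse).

  after g: (1 7 6 3 4)(2 5)
  after f': (1 2)(5 6)
  after g': (1 5 7)(2 4 3 6)

g f' g'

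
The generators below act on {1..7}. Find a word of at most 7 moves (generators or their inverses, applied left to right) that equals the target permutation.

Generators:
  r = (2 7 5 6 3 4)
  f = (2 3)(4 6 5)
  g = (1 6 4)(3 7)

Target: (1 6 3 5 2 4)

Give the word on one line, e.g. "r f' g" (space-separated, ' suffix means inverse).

  after f': (2 3)(4 5 6)
  after g': (1 4 5)(2 7 3)
  after f': (1 5)(2 7)(4 6)
  after g': (1 5 4)(2 3 7)
  after r: (1 6 3 5 2 4)

f' g' f' g' r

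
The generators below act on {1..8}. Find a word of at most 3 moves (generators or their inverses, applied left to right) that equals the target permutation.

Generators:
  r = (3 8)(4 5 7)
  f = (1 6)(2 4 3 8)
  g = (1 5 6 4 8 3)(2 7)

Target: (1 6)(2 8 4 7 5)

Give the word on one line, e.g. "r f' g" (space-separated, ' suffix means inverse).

  after r': (3 8)(4 7 5)
  after f': (1 6)(2 8 4 7 5)

r' f'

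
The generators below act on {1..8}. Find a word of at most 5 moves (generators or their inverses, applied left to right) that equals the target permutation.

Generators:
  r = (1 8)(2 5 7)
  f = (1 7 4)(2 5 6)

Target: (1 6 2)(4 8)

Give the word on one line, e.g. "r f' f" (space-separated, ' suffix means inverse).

f r f'

  after f: (1 7 4)(2 5 6)
  after r: (1 2 7 4 8)(5 6)
  after f': (1 6 2)(4 8)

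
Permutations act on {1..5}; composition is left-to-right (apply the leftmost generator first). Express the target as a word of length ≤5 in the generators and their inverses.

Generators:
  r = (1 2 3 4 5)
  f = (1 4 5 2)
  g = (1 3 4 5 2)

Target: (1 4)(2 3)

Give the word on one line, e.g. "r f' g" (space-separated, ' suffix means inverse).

  after f: (1 4 5 2)
  after f: (1 5)(2 4)
  after r': (1 4)(2 3)

f f r'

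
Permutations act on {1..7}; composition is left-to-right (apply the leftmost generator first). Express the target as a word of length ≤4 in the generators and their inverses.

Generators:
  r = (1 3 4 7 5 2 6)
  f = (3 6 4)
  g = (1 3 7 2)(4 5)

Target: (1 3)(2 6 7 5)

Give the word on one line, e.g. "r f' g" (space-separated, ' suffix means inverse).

  after f: (3 6 4)
  after r: (1 3)(2 6 7 5)

f r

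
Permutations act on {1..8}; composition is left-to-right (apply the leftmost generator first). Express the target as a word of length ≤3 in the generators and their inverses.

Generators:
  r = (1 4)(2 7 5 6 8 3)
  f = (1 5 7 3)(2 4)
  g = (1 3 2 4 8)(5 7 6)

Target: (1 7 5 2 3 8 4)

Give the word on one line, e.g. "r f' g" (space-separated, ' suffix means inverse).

f' g r

  after f': (1 3 7 5)(2 4)
  after g: (1 2 8)(3 6 5)
  after r: (1 7 5 2 3 8 4)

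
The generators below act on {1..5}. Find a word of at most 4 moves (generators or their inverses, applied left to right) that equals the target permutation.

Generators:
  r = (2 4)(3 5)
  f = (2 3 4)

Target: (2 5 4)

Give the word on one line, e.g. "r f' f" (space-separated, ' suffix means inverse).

r' f f r'

  after r': (2 4)(3 5)
  after f: (3 5 4)
  after f: (2 3 5)
  after r': (2 5 4)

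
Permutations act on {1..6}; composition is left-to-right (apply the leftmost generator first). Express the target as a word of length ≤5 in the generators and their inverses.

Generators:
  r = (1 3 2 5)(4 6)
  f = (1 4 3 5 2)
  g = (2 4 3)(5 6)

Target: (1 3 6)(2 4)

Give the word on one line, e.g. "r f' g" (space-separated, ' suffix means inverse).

r g r'

  after r: (1 3 2 5)(4 6)
  after g: (1 2 6 3 4 5)
  after r': (1 3 6)(2 4)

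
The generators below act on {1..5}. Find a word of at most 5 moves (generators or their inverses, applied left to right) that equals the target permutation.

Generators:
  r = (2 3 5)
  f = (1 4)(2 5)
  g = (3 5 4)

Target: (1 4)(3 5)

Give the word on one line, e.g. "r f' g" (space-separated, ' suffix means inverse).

r f r'

  after r: (2 3 5)
  after f: (1 4)(2 3)
  after r': (1 4)(3 5)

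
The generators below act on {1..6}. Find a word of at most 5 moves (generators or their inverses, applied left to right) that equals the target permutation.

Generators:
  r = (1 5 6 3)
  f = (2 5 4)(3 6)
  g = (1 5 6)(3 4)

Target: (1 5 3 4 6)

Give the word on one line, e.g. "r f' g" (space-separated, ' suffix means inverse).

g f f f

  after g: (1 5 6)(3 4)
  after f: (1 4 6)(2 5 3)
  after f: (1 2 4 3 5 6)
  after f: (1 5 3 4 6)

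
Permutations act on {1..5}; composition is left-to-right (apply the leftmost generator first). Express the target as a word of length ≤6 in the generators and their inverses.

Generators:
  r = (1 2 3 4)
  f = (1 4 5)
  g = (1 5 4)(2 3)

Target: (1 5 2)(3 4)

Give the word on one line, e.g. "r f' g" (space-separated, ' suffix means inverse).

  after f: (1 4 5)
  after g': (1 5 4)(2 3)
  after r': (1 5 3)
  after r': (1 5 2)(3 4)

f g' r' r'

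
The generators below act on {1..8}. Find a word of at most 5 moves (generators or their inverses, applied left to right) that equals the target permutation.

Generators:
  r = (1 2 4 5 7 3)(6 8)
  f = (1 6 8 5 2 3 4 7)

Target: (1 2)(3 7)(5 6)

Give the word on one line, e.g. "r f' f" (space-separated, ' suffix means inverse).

r r r f

  after r: (1 2 4 5 7 3)(6 8)
  after r: (1 4 7)(2 5 3)
  after r: (1 5)(2 7)(3 4)(6 8)
  after f: (1 2)(3 7)(5 6)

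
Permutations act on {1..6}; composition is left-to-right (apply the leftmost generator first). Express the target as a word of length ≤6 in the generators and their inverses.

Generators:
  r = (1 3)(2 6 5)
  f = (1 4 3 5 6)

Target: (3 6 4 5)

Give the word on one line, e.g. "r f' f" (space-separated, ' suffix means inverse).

f f r r r

  after f: (1 4 3 5 6)
  after f: (1 3 6 4 5)
  after r: (2 6 4)(3 5)
  after r: (1 3 2 5)(4 6)
  after r: (3 6 4 5)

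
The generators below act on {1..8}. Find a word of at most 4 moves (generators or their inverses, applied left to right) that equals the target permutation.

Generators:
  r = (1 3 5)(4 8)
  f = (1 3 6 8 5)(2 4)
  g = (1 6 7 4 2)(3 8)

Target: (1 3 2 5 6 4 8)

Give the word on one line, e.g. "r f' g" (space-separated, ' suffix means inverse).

g' r g r

  after g': (1 2 4 7 6)(3 8)
  after r: (1 2 8 5)(3 4 7 6)
  after g: (2 3)(5 6 8)
  after r: (1 3 2 5 6 4 8)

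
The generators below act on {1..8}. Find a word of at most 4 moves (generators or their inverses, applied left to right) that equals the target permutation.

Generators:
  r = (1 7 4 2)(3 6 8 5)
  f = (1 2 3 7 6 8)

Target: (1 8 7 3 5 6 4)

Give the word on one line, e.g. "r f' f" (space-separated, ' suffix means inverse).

f f r' r'

  after f: (1 2 3 7 6 8)
  after f: (1 3 6)(2 7 8)
  after r': (1 5 8 4 7 6 2)
  after r': (1 8 7 3 5 6 4)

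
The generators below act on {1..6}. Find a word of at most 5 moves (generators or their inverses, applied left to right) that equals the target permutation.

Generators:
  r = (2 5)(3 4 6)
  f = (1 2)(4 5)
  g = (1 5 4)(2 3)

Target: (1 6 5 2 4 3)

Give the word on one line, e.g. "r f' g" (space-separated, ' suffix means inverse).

g r' g' r r

  after g: (1 5 4)(2 3)
  after r': (1 2 6 4)(3 5)
  after g': (1 3)(2 6 5)
  after r: (1 4 6 2 3)
  after r: (1 6 5 2 4 3)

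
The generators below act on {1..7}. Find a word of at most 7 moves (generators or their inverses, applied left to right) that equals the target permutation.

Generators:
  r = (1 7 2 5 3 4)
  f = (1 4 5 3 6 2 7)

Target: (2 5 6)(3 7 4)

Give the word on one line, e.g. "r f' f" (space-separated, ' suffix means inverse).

f' r r f' f'

  after f': (1 7 2 6 3 5 4)
  after r: (1 2 6 4 7 5)
  after r: (1 5 7 3 4 2 6)
  after f': (1 4 6 7 5 2 3)
  after f': (2 5 6)(3 7 4)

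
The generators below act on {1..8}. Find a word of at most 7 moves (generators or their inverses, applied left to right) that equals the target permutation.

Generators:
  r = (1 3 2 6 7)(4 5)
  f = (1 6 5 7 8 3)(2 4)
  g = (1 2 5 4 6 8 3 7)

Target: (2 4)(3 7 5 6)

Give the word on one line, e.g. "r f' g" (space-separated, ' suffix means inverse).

  after g: (1 2 5 4 6 8 3 7)
  after r': (1 3 6 8)(2 4)
  after g: (1 7)(2 6 3 8)(4 5)
  after r': (1 6)(3 8)
  after f': (2 4)(3 7 5 6)

g r' g r' f'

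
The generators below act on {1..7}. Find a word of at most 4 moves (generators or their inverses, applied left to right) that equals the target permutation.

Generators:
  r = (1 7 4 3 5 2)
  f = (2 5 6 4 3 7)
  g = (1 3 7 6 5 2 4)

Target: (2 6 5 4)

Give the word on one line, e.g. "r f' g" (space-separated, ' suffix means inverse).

g' g' r

  after g': (1 4 2 5 6 7 3)
  after g': (1 2 6 3 4 5 7)
  after r: (2 6 5 4)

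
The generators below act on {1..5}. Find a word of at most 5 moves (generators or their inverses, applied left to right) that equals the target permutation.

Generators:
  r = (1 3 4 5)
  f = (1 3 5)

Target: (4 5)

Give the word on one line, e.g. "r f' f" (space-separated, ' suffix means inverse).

r' f' f'

  after r': (1 5 4 3)
  after f': (1 3 5 4)
  after f': (4 5)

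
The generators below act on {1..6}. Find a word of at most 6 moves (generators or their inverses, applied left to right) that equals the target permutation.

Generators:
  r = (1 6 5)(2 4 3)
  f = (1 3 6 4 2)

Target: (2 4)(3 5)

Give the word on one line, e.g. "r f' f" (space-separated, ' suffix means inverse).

f' r r f'

  after f': (1 2 4 6 3)
  after r: (1 4 5)(2 3 6)
  after r: (1 3 5 6 4)
  after f': (2 4)(3 5)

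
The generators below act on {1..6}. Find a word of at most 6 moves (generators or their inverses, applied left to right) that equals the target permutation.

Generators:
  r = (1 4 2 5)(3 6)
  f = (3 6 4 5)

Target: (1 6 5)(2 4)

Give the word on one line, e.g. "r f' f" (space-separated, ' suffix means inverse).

r f f f

  after r: (1 4 2 5)(3 6)
  after f: (1 5)(2 3 4)
  after f: (1 3 5)(2 6 4)
  after f: (1 6 5)(2 4)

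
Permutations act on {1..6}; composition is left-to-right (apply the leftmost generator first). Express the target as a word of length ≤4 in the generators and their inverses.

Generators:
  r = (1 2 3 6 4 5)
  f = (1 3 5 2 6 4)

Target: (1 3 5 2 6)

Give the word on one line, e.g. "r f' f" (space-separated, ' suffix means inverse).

  after r: (1 2 3 6 4 5)
  after f': (1 5 4 3 2)
  after r: (4 6)
  after f: (1 3 5 2 6)

r f' r f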